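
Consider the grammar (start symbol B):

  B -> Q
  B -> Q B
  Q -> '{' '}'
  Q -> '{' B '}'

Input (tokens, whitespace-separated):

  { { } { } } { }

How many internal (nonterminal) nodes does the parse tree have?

8

[B [Q { [B [Q { }] [B [Q { }]]] }] [B [Q { }]]]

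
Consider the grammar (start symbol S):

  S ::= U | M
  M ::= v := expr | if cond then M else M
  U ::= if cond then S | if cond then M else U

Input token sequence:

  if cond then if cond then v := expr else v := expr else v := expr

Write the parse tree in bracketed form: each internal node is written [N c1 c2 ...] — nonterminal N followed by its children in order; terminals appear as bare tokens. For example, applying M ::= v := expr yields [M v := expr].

S
M
if cond then M else M
if cond then if cond then M else M else M
if cond then if cond then v := expr else M else M
if cond then if cond then v := expr else v := expr else M
if cond then if cond then v := expr else v := expr else v := expr

[S [M if cond then [M if cond then [M v := expr] else [M v := expr]] else [M v := expr]]]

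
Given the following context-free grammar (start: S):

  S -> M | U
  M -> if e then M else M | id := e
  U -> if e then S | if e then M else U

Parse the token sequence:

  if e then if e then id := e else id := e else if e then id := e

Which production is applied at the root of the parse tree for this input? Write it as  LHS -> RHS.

[S [U if e then [M if e then [M id := e] else [M id := e]] else [U if e then [S [M id := e]]]]]

S -> U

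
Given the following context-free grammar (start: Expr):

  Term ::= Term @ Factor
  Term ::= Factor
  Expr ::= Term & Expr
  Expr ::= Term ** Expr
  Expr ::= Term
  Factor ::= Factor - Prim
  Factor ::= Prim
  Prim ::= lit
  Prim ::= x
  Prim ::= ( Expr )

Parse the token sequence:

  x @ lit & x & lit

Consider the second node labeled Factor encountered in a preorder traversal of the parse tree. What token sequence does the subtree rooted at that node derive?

lit

[Expr [Term [Term [Factor [Prim x]]] @ [Factor [Prim lit]]] & [Expr [Term [Factor [Prim x]]] & [Expr [Term [Factor [Prim lit]]]]]]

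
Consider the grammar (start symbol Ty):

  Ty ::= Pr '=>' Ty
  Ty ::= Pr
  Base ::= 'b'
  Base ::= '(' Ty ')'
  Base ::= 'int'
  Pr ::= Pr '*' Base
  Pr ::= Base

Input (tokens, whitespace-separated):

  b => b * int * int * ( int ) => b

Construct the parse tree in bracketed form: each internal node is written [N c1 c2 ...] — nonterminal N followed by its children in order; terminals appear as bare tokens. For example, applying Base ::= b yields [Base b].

[Ty [Pr [Base b]] => [Ty [Pr [Pr [Pr [Pr [Base b]] * [Base int]] * [Base int]] * [Base ( [Ty [Pr [Base int]]] )]] => [Ty [Pr [Base b]]]]]

Ty
Pr => Ty
Base => Ty
b => Ty
b => Pr => Ty
b => Pr * Base => Ty
b => Pr * Base * Base => Ty
b => Pr * Base * Base * Base => Ty
b => Base * Base * Base * Base => Ty
b => b * Base * Base * Base => Ty
b => b * int * Base * Base => Ty
b => b * int * int * Base => Ty
b => b * int * int * ( Ty ) => Ty
b => b * int * int * ( Pr ) => Ty
b => b * int * int * ( Base ) => Ty
b => b * int * int * ( int ) => Ty
b => b * int * int * ( int ) => Pr
b => b * int * int * ( int ) => Base
b => b * int * int * ( int ) => b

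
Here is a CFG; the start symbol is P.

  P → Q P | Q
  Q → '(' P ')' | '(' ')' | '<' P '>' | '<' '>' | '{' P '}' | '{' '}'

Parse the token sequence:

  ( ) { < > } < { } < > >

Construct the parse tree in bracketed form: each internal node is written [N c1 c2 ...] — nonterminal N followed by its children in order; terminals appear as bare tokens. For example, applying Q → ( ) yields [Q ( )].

P
Q P
( ) P
( ) Q P
( ) { P } P
( ) { Q } P
( ) { < > } P
( ) { < > } Q
( ) { < > } < P >
( ) { < > } < Q P >
( ) { < > } < { } P >
( ) { < > } < { } Q >
( ) { < > } < { } < > >

[P [Q ( )] [P [Q { [P [Q < >]] }] [P [Q < [P [Q { }] [P [Q < >]]] >]]]]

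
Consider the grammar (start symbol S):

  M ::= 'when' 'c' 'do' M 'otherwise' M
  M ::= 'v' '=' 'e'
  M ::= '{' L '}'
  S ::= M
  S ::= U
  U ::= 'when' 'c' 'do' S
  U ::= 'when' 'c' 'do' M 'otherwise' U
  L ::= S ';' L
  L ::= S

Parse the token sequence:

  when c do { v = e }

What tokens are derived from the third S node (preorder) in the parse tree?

[S [U when c do [S [M { [L [S [M v = e]]] }]]]]

v = e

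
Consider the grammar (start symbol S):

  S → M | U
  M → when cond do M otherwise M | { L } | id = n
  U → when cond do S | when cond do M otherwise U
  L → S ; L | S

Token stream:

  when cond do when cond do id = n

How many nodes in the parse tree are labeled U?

[S [U when cond do [S [U when cond do [S [M id = n]]]]]]

2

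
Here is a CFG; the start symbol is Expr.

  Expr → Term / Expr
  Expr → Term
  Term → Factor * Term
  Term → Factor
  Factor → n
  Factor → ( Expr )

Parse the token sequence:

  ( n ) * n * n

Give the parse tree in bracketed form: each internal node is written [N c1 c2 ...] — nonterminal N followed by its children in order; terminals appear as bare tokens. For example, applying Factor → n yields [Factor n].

[Expr [Term [Factor ( [Expr [Term [Factor n]]] )] * [Term [Factor n] * [Term [Factor n]]]]]

Expr
Term
Factor * Term
( Expr ) * Term
( Term ) * Term
( Factor ) * Term
( n ) * Term
( n ) * Factor * Term
( n ) * n * Term
( n ) * n * Factor
( n ) * n * n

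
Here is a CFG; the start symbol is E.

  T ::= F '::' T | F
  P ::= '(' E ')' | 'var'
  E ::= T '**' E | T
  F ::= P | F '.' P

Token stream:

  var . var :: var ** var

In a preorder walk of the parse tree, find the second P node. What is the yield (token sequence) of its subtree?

[E [T [F [F [P var]] . [P var]] :: [T [F [P var]]]] ** [E [T [F [P var]]]]]

var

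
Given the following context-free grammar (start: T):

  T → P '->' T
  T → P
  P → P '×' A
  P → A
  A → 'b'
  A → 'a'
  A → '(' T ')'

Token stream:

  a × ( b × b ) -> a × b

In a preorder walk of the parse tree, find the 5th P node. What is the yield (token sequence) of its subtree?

a × b

[T [P [P [A a]] × [A ( [T [P [P [A b]] × [A b]]] )]] -> [T [P [P [A a]] × [A b]]]]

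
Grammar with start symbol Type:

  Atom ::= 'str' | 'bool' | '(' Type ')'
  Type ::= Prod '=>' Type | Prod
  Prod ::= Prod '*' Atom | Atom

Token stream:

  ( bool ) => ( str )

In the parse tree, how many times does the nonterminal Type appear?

[Type [Prod [Atom ( [Type [Prod [Atom bool]]] )]] => [Type [Prod [Atom ( [Type [Prod [Atom str]]] )]]]]

4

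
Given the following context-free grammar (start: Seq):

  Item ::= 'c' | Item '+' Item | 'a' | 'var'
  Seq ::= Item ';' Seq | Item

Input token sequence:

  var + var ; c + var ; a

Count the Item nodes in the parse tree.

[Seq [Item [Item var] + [Item var]] ; [Seq [Item [Item c] + [Item var]] ; [Seq [Item a]]]]

7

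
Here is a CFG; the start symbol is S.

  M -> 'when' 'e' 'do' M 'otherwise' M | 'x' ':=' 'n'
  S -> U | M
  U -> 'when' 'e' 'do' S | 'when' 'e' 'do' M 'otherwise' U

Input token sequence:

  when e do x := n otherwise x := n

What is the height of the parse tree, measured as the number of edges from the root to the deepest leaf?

[S [M when e do [M x := n] otherwise [M x := n]]]

3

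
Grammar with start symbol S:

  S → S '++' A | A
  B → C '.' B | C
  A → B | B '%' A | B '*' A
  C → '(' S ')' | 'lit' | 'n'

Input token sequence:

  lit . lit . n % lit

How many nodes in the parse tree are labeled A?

[S [A [B [C lit] . [B [C lit] . [B [C n]]]] % [A [B [C lit]]]]]

2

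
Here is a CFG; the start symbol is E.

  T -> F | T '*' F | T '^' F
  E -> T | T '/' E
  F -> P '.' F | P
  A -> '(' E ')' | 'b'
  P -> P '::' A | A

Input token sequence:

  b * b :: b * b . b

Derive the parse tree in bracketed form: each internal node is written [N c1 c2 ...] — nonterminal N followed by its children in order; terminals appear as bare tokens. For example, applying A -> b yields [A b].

E
T
T * F
T * F * F
F * F * F
P * F * F
A * F * F
b * F * F
b * P * F
b * P :: A * F
b * A :: A * F
b * b :: A * F
b * b :: b * F
b * b :: b * P . F
b * b :: b * A . F
b * b :: b * b . F
b * b :: b * b . P
b * b :: b * b . A
b * b :: b * b . b

[E [T [T [T [F [P [A b]]]] * [F [P [P [A b]] :: [A b]]]] * [F [P [A b]] . [F [P [A b]]]]]]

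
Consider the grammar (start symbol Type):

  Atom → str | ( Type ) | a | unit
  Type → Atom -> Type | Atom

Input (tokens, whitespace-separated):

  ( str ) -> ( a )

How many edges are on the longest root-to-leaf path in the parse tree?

[Type [Atom ( [Type [Atom str]] )] -> [Type [Atom ( [Type [Atom a]] )]]]

5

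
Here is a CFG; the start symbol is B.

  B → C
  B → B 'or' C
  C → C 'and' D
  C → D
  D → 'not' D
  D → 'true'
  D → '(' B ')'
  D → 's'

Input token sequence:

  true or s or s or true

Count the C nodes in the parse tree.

[B [B [B [B [C [D true]]] or [C [D s]]] or [C [D s]]] or [C [D true]]]

4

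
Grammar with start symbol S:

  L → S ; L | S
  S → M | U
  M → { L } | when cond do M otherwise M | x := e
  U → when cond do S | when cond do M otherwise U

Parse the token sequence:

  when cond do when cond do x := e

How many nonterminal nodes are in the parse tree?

6

[S [U when cond do [S [U when cond do [S [M x := e]]]]]]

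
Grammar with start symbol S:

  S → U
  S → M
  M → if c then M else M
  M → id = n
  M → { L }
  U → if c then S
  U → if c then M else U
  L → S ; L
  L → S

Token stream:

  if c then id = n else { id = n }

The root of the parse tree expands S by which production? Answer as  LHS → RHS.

[S [M if c then [M id = n] else [M { [L [S [M id = n]]] }]]]

S → M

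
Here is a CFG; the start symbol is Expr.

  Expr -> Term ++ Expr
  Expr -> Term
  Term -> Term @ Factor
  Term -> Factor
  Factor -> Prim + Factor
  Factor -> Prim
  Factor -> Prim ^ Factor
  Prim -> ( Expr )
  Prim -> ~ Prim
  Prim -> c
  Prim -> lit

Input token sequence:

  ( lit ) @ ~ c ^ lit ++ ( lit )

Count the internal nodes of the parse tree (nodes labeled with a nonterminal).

[Expr [Term [Term [Factor [Prim ( [Expr [Term [Factor [Prim lit]]]] )]]] @ [Factor [Prim ~ [Prim c]] ^ [Factor [Prim lit]]]] ++ [Expr [Term [Factor [Prim ( [Expr [Term [Factor [Prim lit]]]] )]]]]]

22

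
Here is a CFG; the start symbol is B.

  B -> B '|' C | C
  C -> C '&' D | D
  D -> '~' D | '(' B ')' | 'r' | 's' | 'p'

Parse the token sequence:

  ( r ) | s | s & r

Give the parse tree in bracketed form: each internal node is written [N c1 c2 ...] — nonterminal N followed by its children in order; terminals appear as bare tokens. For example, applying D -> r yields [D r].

[B [B [B [C [D ( [B [C [D r]]] )]]] | [C [D s]]] | [C [C [D s]] & [D r]]]

B
B | C
B | C | C
C | C | C
D | C | C
( B ) | C | C
( C ) | C | C
( D ) | C | C
( r ) | C | C
( r ) | D | C
( r ) | s | C
( r ) | s | C & D
( r ) | s | D & D
( r ) | s | s & D
( r ) | s | s & r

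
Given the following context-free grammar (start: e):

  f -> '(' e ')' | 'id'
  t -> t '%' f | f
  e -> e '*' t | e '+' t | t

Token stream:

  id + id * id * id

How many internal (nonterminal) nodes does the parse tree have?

12

[e [e [e [e [t [f id]]] + [t [f id]]] * [t [f id]]] * [t [f id]]]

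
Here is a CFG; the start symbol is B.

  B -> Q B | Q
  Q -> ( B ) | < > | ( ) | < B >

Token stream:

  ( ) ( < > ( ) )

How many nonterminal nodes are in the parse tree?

[B [Q ( )] [B [Q ( [B [Q < >] [B [Q ( )]]] )]]]

8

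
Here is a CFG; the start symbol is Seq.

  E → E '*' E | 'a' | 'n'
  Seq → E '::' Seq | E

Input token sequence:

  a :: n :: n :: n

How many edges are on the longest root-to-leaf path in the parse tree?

[Seq [E a] :: [Seq [E n] :: [Seq [E n] :: [Seq [E n]]]]]

5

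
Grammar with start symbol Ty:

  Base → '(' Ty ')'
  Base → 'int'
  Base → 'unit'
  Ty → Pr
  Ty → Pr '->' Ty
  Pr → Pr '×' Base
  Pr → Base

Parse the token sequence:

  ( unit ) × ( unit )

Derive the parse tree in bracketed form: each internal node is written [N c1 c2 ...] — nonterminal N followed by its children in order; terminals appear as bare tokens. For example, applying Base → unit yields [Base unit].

Ty
Pr
Pr × Base
Base × Base
( Ty ) × Base
( Pr ) × Base
( Base ) × Base
( unit ) × Base
( unit ) × ( Ty )
( unit ) × ( Pr )
( unit ) × ( Base )
( unit ) × ( unit )

[Ty [Pr [Pr [Base ( [Ty [Pr [Base unit]]] )]] × [Base ( [Ty [Pr [Base unit]]] )]]]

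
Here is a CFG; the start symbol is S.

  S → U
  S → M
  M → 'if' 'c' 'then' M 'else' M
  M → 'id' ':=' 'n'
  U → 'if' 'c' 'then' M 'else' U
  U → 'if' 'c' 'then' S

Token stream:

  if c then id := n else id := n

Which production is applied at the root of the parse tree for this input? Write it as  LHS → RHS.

S → M

[S [M if c then [M id := n] else [M id := n]]]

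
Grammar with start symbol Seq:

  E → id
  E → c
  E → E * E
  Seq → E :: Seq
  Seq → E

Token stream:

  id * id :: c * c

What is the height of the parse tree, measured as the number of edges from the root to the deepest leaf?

[Seq [E [E id] * [E id]] :: [Seq [E [E c] * [E c]]]]

4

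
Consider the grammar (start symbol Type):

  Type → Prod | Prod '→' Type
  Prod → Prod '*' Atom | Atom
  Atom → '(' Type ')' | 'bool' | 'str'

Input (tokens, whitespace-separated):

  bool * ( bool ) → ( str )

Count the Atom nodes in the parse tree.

[Type [Prod [Prod [Atom bool]] * [Atom ( [Type [Prod [Atom bool]]] )]] → [Type [Prod [Atom ( [Type [Prod [Atom str]]] )]]]]

5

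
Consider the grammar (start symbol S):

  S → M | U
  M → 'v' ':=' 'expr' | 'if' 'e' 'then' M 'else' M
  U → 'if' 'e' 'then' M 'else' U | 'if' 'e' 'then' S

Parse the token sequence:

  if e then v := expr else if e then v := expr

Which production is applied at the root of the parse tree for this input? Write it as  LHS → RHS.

S → U

[S [U if e then [M v := expr] else [U if e then [S [M v := expr]]]]]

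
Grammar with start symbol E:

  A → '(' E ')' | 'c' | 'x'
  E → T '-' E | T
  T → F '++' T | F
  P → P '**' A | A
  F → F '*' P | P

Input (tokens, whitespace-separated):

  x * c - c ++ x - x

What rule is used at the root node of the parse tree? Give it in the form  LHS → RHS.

E → T '-' E

[E [T [F [F [P [A x]]] * [P [A c]]]] - [E [T [F [P [A c]]] ++ [T [F [P [A x]]]]] - [E [T [F [P [A x]]]]]]]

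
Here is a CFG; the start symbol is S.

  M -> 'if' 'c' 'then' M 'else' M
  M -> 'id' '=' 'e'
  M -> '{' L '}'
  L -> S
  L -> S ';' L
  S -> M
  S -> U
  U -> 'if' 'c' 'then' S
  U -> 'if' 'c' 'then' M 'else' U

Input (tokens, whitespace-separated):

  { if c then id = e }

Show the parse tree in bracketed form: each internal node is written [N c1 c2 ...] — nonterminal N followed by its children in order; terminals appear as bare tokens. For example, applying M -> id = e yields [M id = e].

S
M
{ L }
{ S }
{ U }
{ if c then S }
{ if c then M }
{ if c then id = e }

[S [M { [L [S [U if c then [S [M id = e]]]]] }]]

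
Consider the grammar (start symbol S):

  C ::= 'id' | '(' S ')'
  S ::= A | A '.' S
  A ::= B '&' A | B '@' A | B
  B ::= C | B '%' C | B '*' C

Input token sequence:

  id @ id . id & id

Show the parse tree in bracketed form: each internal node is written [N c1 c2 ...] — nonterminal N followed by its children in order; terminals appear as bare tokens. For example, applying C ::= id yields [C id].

S
A . S
B @ A . S
C @ A . S
id @ A . S
id @ B . S
id @ C . S
id @ id . S
id @ id . A
id @ id . B & A
id @ id . C & A
id @ id . id & A
id @ id . id & B
id @ id . id & C
id @ id . id & id

[S [A [B [C id]] @ [A [B [C id]]]] . [S [A [B [C id]] & [A [B [C id]]]]]]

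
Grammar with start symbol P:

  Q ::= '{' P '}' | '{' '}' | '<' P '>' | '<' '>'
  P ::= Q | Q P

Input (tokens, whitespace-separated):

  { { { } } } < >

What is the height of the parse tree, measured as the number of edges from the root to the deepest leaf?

[P [Q { [P [Q { [P [Q { }]] }]] }] [P [Q < >]]]

6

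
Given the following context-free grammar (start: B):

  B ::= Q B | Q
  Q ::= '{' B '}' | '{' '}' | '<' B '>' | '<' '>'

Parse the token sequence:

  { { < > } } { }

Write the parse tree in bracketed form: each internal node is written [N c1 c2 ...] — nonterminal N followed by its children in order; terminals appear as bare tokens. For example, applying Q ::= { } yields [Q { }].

[B [Q { [B [Q { [B [Q < >]] }]] }] [B [Q { }]]]

B
Q B
{ B } B
{ Q } B
{ { B } } B
{ { Q } } B
{ { < > } } B
{ { < > } } Q
{ { < > } } { }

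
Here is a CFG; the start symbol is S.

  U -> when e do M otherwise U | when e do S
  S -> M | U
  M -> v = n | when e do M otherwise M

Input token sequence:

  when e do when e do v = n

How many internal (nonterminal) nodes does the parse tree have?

6

[S [U when e do [S [U when e do [S [M v = n]]]]]]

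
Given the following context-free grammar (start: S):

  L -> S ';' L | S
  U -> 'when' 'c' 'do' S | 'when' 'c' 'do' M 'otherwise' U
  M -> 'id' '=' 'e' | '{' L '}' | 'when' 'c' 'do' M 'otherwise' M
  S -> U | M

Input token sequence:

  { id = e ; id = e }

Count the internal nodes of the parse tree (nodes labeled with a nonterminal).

8

[S [M { [L [S [M id = e]] ; [L [S [M id = e]]]] }]]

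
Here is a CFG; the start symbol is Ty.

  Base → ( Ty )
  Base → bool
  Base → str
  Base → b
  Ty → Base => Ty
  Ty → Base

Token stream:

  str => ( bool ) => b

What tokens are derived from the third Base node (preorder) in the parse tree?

bool

[Ty [Base str] => [Ty [Base ( [Ty [Base bool]] )] => [Ty [Base b]]]]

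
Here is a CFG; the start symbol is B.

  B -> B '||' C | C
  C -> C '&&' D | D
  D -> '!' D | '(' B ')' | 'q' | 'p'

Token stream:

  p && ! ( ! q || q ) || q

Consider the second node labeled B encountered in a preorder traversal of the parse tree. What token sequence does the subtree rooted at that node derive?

p && ! ( ! q || q )

[B [B [C [C [D p]] && [D ! [D ( [B [B [C [D ! [D q]]]] || [C [D q]]] )]]]] || [C [D q]]]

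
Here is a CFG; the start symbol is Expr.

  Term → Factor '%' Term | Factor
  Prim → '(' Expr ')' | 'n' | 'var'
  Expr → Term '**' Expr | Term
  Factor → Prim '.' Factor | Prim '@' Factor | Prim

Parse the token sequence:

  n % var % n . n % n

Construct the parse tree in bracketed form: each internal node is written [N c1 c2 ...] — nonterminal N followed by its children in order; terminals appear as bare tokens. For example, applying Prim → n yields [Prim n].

Expr
Term
Factor % Term
Prim % Term
n % Term
n % Factor % Term
n % Prim % Term
n % var % Term
n % var % Factor % Term
n % var % Prim . Factor % Term
n % var % n . Factor % Term
n % var % n . Prim % Term
n % var % n . n % Term
n % var % n . n % Factor
n % var % n . n % Prim
n % var % n . n % n

[Expr [Term [Factor [Prim n]] % [Term [Factor [Prim var]] % [Term [Factor [Prim n] . [Factor [Prim n]]] % [Term [Factor [Prim n]]]]]]]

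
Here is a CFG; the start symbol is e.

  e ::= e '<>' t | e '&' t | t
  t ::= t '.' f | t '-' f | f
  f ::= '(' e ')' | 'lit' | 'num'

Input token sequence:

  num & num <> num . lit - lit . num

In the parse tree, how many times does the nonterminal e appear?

3

[e [e [e [t [f num]]] & [t [f num]]] <> [t [t [t [t [f num]] . [f lit]] - [f lit]] . [f num]]]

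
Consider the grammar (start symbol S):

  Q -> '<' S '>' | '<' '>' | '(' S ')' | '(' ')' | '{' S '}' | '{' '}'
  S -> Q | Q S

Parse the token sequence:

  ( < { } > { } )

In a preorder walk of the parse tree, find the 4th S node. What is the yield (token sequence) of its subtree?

[S [Q ( [S [Q < [S [Q { }]] >] [S [Q { }]]] )]]

{ }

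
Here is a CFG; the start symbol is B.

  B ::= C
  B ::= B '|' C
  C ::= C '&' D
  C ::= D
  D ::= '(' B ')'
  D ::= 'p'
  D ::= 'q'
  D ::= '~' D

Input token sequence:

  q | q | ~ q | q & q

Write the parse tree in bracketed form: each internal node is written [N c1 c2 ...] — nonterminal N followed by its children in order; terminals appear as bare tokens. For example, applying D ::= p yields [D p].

B
B | C
B | C | C
B | C | C | C
C | C | C | C
D | C | C | C
q | C | C | C
q | D | C | C
q | q | C | C
q | q | D | C
q | q | ~ D | C
q | q | ~ q | C
q | q | ~ q | C & D
q | q | ~ q | D & D
q | q | ~ q | q & D
q | q | ~ q | q & q

[B [B [B [B [C [D q]]] | [C [D q]]] | [C [D ~ [D q]]]] | [C [C [D q]] & [D q]]]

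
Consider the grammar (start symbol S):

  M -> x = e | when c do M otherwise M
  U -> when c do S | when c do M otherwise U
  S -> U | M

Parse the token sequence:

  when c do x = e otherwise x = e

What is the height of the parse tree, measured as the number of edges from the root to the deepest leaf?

3

[S [M when c do [M x = e] otherwise [M x = e]]]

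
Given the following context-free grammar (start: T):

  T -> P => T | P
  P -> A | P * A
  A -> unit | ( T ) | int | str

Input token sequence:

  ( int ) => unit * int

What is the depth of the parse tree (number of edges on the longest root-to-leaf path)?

6

[T [P [A ( [T [P [A int]]] )]] => [T [P [P [A unit]] * [A int]]]]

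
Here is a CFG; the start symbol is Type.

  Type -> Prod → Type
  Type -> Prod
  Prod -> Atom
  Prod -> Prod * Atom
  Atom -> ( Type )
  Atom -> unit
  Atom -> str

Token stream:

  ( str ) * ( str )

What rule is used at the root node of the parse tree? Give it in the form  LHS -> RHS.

[Type [Prod [Prod [Atom ( [Type [Prod [Atom str]]] )]] * [Atom ( [Type [Prod [Atom str]]] )]]]

Type -> Prod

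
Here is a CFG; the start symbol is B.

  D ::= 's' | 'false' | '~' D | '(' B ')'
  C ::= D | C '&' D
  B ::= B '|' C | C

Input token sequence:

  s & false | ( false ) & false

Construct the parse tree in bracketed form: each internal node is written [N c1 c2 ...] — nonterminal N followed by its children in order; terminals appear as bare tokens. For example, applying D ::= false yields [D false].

B
B | C
C | C
C & D | C
D & D | C
s & D | C
s & false | C
s & false | C & D
s & false | D & D
s & false | ( B ) & D
s & false | ( C ) & D
s & false | ( D ) & D
s & false | ( false ) & D
s & false | ( false ) & false

[B [B [C [C [D s]] & [D false]]] | [C [C [D ( [B [C [D false]]] )]] & [D false]]]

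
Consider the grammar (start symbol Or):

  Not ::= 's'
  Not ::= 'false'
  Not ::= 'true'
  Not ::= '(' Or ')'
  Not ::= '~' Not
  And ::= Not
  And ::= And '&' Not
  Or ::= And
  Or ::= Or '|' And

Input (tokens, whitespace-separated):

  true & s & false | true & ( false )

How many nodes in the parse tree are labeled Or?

[Or [Or [And [And [And [Not true]] & [Not s]] & [Not false]]] | [And [And [Not true]] & [Not ( [Or [And [Not false]]] )]]]

3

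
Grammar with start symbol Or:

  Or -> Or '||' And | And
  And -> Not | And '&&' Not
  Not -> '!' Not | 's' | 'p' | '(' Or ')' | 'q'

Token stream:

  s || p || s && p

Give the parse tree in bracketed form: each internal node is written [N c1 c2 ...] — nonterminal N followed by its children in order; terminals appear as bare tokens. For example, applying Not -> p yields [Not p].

Or
Or || And
Or || And || And
And || And || And
Not || And || And
s || And || And
s || Not || And
s || p || And
s || p || And && Not
s || p || Not && Not
s || p || s && Not
s || p || s && p

[Or [Or [Or [And [Not s]]] || [And [Not p]]] || [And [And [Not s]] && [Not p]]]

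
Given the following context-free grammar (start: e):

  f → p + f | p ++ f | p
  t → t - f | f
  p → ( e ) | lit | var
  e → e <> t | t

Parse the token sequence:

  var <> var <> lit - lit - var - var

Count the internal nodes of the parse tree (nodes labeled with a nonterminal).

[e [e [e [t [f [p var]]]] <> [t [f [p var]]]] <> [t [t [t [t [f [p lit]]] - [f [p lit]]] - [f [p var]]] - [f [p var]]]]

21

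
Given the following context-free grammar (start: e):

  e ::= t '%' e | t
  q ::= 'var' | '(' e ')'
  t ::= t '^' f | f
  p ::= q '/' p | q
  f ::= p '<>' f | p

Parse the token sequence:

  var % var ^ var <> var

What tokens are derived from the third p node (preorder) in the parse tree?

var

[e [t [f [p [q var]]]] % [e [t [t [f [p [q var]]]] ^ [f [p [q var]] <> [f [p [q var]]]]]]]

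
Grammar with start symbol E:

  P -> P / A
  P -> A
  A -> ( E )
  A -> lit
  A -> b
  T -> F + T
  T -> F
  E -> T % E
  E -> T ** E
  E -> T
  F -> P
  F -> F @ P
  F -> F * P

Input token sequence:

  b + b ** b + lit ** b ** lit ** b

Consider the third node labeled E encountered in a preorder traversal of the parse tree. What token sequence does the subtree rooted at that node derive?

[E [T [F [P [A b]]] + [T [F [P [A b]]]]] ** [E [T [F [P [A b]]] + [T [F [P [A lit]]]]] ** [E [T [F [P [A b]]]] ** [E [T [F [P [A lit]]]] ** [E [T [F [P [A b]]]]]]]]]

b ** lit ** b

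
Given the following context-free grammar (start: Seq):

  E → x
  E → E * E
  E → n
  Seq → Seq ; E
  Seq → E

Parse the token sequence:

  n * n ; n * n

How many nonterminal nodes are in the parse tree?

8

[Seq [Seq [E [E n] * [E n]]] ; [E [E n] * [E n]]]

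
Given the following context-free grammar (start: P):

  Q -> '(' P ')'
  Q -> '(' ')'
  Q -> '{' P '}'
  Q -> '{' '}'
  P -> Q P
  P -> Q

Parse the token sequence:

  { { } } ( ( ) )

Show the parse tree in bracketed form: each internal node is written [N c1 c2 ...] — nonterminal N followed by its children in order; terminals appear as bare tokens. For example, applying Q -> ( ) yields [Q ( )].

[P [Q { [P [Q { }]] }] [P [Q ( [P [Q ( )]] )]]]

P
Q P
{ P } P
{ Q } P
{ { } } P
{ { } } Q
{ { } } ( P )
{ { } } ( Q )
{ { } } ( ( ) )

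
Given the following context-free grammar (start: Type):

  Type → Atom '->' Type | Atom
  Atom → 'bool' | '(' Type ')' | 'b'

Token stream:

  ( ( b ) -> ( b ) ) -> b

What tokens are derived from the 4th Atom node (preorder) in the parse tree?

( b )

[Type [Atom ( [Type [Atom ( [Type [Atom b]] )] -> [Type [Atom ( [Type [Atom b]] )]]] )] -> [Type [Atom b]]]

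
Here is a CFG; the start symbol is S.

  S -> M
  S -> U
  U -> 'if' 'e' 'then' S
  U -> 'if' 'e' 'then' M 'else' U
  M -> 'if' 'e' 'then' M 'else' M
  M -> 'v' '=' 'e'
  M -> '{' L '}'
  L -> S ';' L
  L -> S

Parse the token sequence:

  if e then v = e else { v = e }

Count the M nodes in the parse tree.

[S [M if e then [M v = e] else [M { [L [S [M v = e]]] }]]]

4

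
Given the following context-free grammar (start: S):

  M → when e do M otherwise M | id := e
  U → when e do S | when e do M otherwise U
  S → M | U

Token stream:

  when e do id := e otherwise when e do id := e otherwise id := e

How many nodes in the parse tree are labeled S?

[S [M when e do [M id := e] otherwise [M when e do [M id := e] otherwise [M id := e]]]]

1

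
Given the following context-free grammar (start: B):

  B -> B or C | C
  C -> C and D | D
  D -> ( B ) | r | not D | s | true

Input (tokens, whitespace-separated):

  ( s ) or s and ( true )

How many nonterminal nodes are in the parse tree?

[B [B [C [D ( [B [C [D s]]] )]]] or [C [C [D s]] and [D ( [B [C [D true]]] )]]]

14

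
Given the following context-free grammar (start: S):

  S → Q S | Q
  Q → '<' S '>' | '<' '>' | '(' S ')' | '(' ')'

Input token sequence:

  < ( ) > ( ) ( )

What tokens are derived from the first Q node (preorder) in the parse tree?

[S [Q < [S [Q ( )]] >] [S [Q ( )] [S [Q ( )]]]]

< ( ) >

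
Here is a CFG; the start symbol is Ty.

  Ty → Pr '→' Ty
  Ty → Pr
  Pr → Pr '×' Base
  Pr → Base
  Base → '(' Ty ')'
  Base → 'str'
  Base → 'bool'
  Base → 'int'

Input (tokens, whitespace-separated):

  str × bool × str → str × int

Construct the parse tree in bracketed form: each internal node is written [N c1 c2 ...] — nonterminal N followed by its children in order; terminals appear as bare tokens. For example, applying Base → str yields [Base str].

[Ty [Pr [Pr [Pr [Base str]] × [Base bool]] × [Base str]] → [Ty [Pr [Pr [Base str]] × [Base int]]]]

Ty
Pr → Ty
Pr × Base → Ty
Pr × Base × Base → Ty
Base × Base × Base → Ty
str × Base × Base → Ty
str × bool × Base → Ty
str × bool × str → Ty
str × bool × str → Pr
str × bool × str → Pr × Base
str × bool × str → Base × Base
str × bool × str → str × Base
str × bool × str → str × int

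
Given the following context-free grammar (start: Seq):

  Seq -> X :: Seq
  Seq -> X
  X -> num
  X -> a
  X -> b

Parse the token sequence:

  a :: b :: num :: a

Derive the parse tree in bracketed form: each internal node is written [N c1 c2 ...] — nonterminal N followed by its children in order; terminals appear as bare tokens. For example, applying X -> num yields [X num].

[Seq [X a] :: [Seq [X b] :: [Seq [X num] :: [Seq [X a]]]]]

Seq
X :: Seq
a :: Seq
a :: X :: Seq
a :: b :: Seq
a :: b :: X :: Seq
a :: b :: num :: Seq
a :: b :: num :: X
a :: b :: num :: a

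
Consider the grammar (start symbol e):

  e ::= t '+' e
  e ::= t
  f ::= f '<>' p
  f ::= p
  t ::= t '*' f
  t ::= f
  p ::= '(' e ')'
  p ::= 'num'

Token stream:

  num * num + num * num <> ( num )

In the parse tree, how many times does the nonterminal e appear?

3

[e [t [t [f [p num]]] * [f [p num]]] + [e [t [t [f [p num]]] * [f [f [p num]] <> [p ( [e [t [f [p num]]]] )]]]]]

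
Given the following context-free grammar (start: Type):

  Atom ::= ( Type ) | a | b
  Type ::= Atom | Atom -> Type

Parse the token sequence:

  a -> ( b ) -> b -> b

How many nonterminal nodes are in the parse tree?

10

[Type [Atom a] -> [Type [Atom ( [Type [Atom b]] )] -> [Type [Atom b] -> [Type [Atom b]]]]]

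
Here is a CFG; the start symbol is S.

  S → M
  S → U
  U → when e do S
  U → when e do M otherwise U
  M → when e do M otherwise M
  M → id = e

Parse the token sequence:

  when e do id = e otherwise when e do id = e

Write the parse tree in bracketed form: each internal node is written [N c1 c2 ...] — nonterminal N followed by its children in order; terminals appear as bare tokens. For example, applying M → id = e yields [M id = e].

S
U
when e do M otherwise U
when e do id = e otherwise U
when e do id = e otherwise when e do S
when e do id = e otherwise when e do M
when e do id = e otherwise when e do id = e

[S [U when e do [M id = e] otherwise [U when e do [S [M id = e]]]]]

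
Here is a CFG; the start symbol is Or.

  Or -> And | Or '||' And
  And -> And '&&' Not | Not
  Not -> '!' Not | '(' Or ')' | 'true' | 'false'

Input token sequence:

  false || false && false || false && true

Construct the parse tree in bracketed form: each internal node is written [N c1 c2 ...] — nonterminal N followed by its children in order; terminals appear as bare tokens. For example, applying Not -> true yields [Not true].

[Or [Or [Or [And [Not false]]] || [And [And [Not false]] && [Not false]]] || [And [And [Not false]] && [Not true]]]

Or
Or || And
Or || And || And
And || And || And
Not || And || And
false || And || And
false || And && Not || And
false || Not && Not || And
false || false && Not || And
false || false && false || And
false || false && false || And && Not
false || false && false || Not && Not
false || false && false || false && Not
false || false && false || false && true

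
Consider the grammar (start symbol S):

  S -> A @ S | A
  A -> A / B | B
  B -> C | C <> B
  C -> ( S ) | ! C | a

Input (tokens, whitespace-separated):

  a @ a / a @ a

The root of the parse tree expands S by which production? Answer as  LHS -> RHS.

[S [A [B [C a]]] @ [S [A [A [B [C a]]] / [B [C a]]] @ [S [A [B [C a]]]]]]

S -> A @ S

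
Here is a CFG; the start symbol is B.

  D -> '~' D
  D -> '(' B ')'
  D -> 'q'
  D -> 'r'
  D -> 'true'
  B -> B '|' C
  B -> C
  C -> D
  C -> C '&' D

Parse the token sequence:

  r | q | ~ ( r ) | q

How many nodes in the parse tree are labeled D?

[B [B [B [B [C [D r]]] | [C [D q]]] | [C [D ~ [D ( [B [C [D r]]] )]]]] | [C [D q]]]

6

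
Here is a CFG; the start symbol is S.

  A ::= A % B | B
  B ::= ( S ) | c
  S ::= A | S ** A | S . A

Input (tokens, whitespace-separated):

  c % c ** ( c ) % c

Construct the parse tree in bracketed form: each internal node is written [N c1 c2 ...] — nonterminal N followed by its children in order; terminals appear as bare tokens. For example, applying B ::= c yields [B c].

S
S ** A
A ** A
A % B ** A
B % B ** A
c % B ** A
c % c ** A
c % c ** A % B
c % c ** B % B
c % c ** ( S ) % B
c % c ** ( A ) % B
c % c ** ( B ) % B
c % c ** ( c ) % B
c % c ** ( c ) % c

[S [S [A [A [B c]] % [B c]]] ** [A [A [B ( [S [A [B c]]] )]] % [B c]]]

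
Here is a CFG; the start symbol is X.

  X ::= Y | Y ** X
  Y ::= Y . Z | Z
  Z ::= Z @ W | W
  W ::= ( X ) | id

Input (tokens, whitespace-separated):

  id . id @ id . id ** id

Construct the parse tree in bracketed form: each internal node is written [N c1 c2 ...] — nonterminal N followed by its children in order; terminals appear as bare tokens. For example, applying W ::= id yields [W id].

[X [Y [Y [Y [Z [W id]]] . [Z [Z [W id]] @ [W id]]] . [Z [W id]]] ** [X [Y [Z [W id]]]]]

X
Y ** X
Y . Z ** X
Y . Z . Z ** X
Z . Z . Z ** X
W . Z . Z ** X
id . Z . Z ** X
id . Z @ W . Z ** X
id . W @ W . Z ** X
id . id @ W . Z ** X
id . id @ id . Z ** X
id . id @ id . W ** X
id . id @ id . id ** X
id . id @ id . id ** Y
id . id @ id . id ** Z
id . id @ id . id ** W
id . id @ id . id ** id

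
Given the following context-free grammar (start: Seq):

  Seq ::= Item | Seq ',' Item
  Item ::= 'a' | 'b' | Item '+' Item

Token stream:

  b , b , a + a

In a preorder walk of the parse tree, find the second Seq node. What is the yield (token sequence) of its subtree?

b , b

[Seq [Seq [Seq [Item b]] , [Item b]] , [Item [Item a] + [Item a]]]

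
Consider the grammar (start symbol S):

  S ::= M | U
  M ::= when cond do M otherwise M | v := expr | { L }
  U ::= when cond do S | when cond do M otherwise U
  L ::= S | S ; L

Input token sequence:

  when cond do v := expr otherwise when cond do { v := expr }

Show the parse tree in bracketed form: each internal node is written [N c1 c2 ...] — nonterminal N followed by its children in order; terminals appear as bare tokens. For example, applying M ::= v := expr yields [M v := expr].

S
U
when cond do M otherwise U
when cond do v := expr otherwise U
when cond do v := expr otherwise when cond do S
when cond do v := expr otherwise when cond do M
when cond do v := expr otherwise when cond do { L }
when cond do v := expr otherwise when cond do { S }
when cond do v := expr otherwise when cond do { M }
when cond do v := expr otherwise when cond do { v := expr }

[S [U when cond do [M v := expr] otherwise [U when cond do [S [M { [L [S [M v := expr]]] }]]]]]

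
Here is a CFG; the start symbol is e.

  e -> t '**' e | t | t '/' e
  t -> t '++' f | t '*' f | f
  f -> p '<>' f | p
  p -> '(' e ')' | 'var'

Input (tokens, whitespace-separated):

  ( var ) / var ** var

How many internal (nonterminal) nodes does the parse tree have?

16

[e [t [f [p ( [e [t [f [p var]]]] )]]] / [e [t [f [p var]]] ** [e [t [f [p var]]]]]]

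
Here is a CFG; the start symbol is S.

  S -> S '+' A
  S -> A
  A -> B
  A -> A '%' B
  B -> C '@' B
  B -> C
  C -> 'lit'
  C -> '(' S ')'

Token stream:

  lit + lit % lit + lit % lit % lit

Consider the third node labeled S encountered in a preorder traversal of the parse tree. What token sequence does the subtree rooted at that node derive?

[S [S [S [A [B [C lit]]]] + [A [A [B [C lit]]] % [B [C lit]]]] + [A [A [A [B [C lit]]] % [B [C lit]]] % [B [C lit]]]]

lit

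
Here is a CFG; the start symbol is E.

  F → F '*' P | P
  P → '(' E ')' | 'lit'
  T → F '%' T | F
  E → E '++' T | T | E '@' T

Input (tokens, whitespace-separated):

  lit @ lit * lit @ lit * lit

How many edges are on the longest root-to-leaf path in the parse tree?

[E [E [E [T [F [P lit]]]] @ [T [F [F [P lit]] * [P lit]]]] @ [T [F [F [P lit]] * [P lit]]]]

6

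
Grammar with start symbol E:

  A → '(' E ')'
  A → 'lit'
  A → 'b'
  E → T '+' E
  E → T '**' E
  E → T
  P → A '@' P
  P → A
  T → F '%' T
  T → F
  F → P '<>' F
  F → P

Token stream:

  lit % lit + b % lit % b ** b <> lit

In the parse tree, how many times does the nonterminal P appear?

[E [T [F [P [A lit]]] % [T [F [P [A lit]]]]] + [E [T [F [P [A b]]] % [T [F [P [A lit]]] % [T [F [P [A b]]]]]] ** [E [T [F [P [A b]] <> [F [P [A lit]]]]]]]]

7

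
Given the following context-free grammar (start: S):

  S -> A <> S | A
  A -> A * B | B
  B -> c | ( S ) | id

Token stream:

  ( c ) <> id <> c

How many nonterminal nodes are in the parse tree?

12

[S [A [B ( [S [A [B c]]] )]] <> [S [A [B id]] <> [S [A [B c]]]]]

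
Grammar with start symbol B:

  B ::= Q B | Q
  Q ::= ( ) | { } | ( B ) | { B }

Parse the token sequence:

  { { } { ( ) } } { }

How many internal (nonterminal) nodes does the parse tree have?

10

[B [Q { [B [Q { }] [B [Q { [B [Q ( )]] }]]] }] [B [Q { }]]]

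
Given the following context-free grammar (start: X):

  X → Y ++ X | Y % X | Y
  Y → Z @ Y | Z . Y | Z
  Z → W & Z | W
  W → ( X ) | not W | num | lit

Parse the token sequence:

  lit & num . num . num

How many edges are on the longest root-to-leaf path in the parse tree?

6

[X [Y [Z [W lit] & [Z [W num]]] . [Y [Z [W num]] . [Y [Z [W num]]]]]]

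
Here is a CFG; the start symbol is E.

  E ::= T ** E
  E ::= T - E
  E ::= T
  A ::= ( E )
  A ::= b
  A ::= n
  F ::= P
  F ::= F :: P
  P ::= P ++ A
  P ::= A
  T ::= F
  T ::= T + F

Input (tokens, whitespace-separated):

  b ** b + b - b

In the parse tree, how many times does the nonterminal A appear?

4

[E [T [F [P [A b]]]] ** [E [T [T [F [P [A b]]]] + [F [P [A b]]]] - [E [T [F [P [A b]]]]]]]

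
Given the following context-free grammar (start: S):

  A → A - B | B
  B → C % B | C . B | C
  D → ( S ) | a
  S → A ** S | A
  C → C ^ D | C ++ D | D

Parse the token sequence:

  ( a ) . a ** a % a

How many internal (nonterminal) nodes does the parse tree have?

21

[S [A [B [C [D ( [S [A [B [C [D a]]]]] )]] . [B [C [D a]]]]] ** [S [A [B [C [D a]] % [B [C [D a]]]]]]]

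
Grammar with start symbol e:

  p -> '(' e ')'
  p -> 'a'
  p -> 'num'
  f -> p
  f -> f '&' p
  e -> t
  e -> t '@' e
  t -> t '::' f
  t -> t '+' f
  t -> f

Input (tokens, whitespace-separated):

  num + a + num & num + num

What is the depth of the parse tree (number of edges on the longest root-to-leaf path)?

7

[e [t [t [t [t [f [p num]]] + [f [p a]]] + [f [f [p num]] & [p num]]] + [f [p num]]]]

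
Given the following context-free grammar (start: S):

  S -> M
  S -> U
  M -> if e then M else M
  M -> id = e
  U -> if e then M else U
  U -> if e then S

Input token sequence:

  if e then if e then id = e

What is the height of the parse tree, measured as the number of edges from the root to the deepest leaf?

6

[S [U if e then [S [U if e then [S [M id = e]]]]]]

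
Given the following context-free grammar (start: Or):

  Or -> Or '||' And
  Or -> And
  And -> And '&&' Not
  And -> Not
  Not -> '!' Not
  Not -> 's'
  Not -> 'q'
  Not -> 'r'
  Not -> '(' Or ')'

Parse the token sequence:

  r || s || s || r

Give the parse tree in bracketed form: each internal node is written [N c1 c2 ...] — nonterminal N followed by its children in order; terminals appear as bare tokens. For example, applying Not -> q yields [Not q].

Or
Or || And
Or || And || And
Or || And || And || And
And || And || And || And
Not || And || And || And
r || And || And || And
r || Not || And || And
r || s || And || And
r || s || Not || And
r || s || s || And
r || s || s || Not
r || s || s || r

[Or [Or [Or [Or [And [Not r]]] || [And [Not s]]] || [And [Not s]]] || [And [Not r]]]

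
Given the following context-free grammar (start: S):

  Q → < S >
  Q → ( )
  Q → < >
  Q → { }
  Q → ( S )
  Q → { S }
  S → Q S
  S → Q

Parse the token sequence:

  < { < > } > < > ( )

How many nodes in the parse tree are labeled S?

5

[S [Q < [S [Q { [S [Q < >]] }]] >] [S [Q < >] [S [Q ( )]]]]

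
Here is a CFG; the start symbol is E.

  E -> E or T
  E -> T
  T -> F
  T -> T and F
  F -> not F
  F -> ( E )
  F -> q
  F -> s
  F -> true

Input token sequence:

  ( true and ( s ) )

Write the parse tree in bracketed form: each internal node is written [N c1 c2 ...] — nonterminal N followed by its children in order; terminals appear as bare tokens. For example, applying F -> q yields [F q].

E
T
F
( E )
( T )
( T and F )
( F and F )
( true and F )
( true and ( E ) )
( true and ( T ) )
( true and ( F ) )
( true and ( s ) )

[E [T [F ( [E [T [T [F true]] and [F ( [E [T [F s]]] )]]] )]]]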